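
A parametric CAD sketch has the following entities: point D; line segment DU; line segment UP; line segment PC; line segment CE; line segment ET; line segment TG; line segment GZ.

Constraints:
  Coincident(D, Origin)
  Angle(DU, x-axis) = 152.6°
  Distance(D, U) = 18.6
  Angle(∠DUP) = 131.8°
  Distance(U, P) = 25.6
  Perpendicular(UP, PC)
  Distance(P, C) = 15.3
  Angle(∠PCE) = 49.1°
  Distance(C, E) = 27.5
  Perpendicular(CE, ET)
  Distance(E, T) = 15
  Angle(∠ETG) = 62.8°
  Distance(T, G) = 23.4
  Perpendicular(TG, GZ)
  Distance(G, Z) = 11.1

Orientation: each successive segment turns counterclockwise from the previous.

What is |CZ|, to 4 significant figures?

13.01

D is at the origin; DU runs at 152.6° with length 18.6, so U = (-16.51, 8.560). ∠DUP = 131.8° gives UP at -159.2° from the x-axis; with |UP| = 25.6, P = (-40.44, -0.5310). The perpendicularity gives PC at right angles to UP, so PC runs at -69.20°; with |PC| = 15.3, C = (-35.01, -14.83). ∠PCE = 49.1° gives CE at 61.70° from the x-axis; with |CE| = 27.5, E = (-21.97, 9.379). CE ⟂ ET, so ET runs at 151.7°; with |ET| = 15.0, T = (-35.18, 16.49). ∠ETG = 62.8° gives TG at -91.10° from the x-axis; with |TG| = 23.4, G = (-35.63, -6.905). The perpendicularity gives GZ at right angles to TG, so GZ runs at -1.100°; with |GZ| = 11.1, Z = (-24.53, -7.118). Then |CZ| = |Z − C| = 13.01.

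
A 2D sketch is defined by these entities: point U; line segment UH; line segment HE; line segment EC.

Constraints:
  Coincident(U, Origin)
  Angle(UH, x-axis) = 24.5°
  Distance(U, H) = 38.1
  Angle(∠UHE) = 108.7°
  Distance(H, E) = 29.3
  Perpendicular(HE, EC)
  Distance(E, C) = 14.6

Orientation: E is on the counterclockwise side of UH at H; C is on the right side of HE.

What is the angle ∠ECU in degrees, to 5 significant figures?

39.318°

∠UHE = 108.7°, so HE runs at 24.5° + (180° − 108.7°) = 95.800° from the x-axis; with |HE| = 29.3, E = H + 29.3·(cos 95.800°, sin 95.800°) = (31.709, 44.950). HE ⟂ EC; with |EC| = 14.6 on the right of HE, C = E + 14.6·(0.99488, 0.10106) = (46.234, 46.425). Then cos ∠ECU = CE·CU / (|CE||CU|), giving 39.318°.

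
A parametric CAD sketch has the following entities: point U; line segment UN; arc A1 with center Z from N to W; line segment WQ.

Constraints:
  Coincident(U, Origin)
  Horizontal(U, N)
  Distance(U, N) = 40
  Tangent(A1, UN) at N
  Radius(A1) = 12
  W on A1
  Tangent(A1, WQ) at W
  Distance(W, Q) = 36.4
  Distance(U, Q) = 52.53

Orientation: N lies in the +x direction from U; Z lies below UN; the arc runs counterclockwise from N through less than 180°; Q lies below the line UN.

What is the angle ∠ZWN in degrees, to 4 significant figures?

48.30°

Checks: |ZW| = 12.00 ✓; ∠(ZW, WQ) = 90.00° ✓; |WQ| = 36.40 ✓; |UQ| = 52.53 ✓.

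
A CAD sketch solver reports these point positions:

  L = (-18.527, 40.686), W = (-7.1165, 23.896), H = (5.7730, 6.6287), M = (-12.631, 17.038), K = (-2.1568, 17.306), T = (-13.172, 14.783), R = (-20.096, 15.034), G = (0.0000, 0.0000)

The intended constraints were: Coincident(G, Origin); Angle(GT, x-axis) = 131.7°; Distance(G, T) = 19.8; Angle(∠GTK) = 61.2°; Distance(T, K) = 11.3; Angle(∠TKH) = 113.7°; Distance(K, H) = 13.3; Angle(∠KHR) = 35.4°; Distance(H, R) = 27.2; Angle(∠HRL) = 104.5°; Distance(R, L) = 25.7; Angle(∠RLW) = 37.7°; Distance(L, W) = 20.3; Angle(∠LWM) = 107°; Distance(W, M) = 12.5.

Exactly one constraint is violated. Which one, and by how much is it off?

Distance(W, M) = 12.5 — off by 3.70.

G = (0.00, 0.00) ✓; GT at 131.7° ✓; |GT| = 19.80 ✓; ∠GTK = 61.20° ✓; |TK| = 11.30 ✓; ∠TKH = 113.7° ✓; |KH| = 13.30 ✓; ∠KHR = 35.40° ✓; |HR| = 27.20 ✓; ∠HRL = 104.5° ✓; |RL| = 25.70 ✓; ∠RLW = 37.70° ✓; |LW| = 20.30 ✓; ∠LWM = 107.0° ✓; |WM| = 8.800 ✗.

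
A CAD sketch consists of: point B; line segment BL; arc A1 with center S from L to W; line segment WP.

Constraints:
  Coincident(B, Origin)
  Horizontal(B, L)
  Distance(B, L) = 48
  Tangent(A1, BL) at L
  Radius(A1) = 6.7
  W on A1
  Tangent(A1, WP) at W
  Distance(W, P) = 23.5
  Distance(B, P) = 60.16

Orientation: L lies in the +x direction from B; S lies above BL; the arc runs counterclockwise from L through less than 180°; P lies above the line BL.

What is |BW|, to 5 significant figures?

55.165

B is at the origin; B and L share the same y with |BL| = 48.0 and L on the +x side, so L = (48.000, 0.0000). Since A1 is tangent to BL there, SL ⟂ BL, so S = L + (0, 6.7) = (48.000, 6.7000). Since SW ⟂ WP (tangency), |SP| = √(6.7² + 23.5²) = 24.436 regardless of where W sits on A1. So P lies on both circle(B, 60.16) and circle(S, 24.436); the above-BL intersection is P = (51.640, 30.864). W is the foot of the tangent from P: W = (54.645, 7.5569).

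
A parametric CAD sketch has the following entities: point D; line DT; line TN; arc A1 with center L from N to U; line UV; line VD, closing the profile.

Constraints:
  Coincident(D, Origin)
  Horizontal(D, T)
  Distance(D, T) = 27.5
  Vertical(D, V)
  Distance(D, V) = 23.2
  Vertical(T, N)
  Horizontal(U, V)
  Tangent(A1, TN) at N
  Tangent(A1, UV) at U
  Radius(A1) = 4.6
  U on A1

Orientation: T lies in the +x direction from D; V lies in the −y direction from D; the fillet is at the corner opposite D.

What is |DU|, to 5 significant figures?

32.598

The virtual corner opposite D is at (27.500, -23.200). Tangency of A1 to TN means the radius LN is perpendicular to TN and since A1 is tangent to UV there, LU ⟂ UV, with radius 4.6, so the center L sits 4.6 in from both sides at L = (22.900, -18.600). That places the tangent points at N = (27.500, -18.600) on TN and U = (22.900, -23.200) on UV. Then |DU| = |U − D| = 32.598.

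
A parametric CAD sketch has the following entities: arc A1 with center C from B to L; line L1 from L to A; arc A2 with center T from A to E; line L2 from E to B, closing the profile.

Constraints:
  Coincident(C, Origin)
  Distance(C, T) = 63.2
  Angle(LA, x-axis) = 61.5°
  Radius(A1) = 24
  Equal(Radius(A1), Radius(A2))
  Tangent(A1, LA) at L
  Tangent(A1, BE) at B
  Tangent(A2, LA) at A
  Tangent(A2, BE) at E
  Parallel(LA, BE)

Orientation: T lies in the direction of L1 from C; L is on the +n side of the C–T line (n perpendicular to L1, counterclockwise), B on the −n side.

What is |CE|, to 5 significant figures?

67.604

The slot axis is L1's direction at 61.5°, so u = (cos 61.5°, sin 61.5°) = (0.47716, 0.87882) and n = (−sin 61.5°, cos 61.5°) = (-0.87882, 0.47716). C is at the origin and T lies 63.2 along u from C, so T = 63.2·u = (30.156, 55.541). Tangency of A1 to both parallel lines with radius 24.0 puts L and B at C ± 24.0·n: L = (-21.092, 11.452), B = (21.092, -11.452). Equal radii place A and E the same way about T: A = T + 24.0·n = (9.0648, 66.993), E = T − 24.0·n = (51.248, 44.089). Then |CE| = |E − C| = 67.604.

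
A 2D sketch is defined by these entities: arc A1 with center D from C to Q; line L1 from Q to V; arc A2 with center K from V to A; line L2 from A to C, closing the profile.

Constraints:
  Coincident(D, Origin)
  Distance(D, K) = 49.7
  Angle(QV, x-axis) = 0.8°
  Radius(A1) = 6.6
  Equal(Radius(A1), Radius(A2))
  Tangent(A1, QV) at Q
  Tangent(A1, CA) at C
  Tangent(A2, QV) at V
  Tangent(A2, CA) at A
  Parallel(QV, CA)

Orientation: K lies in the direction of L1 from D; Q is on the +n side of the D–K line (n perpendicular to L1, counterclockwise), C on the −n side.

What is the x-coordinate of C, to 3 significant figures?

0.0922

The slot axis is L1's direction at 0.8°, so u = (cos 0.8°, sin 0.8°) = (1.00, 0.0140) and n = (−sin 0.8°, cos 0.8°) = (-0.0140, 1.00). D is at the origin and K lies 49.7 along u from D, so K = 49.7·u = (49.7, 0.694). Tangency of A1 to both parallel lines with radius 6.6 puts Q and C at D ± 6.6·n: Q = (-0.0922, 6.60), C = (0.0922, -6.60). So C.x = 0.0922.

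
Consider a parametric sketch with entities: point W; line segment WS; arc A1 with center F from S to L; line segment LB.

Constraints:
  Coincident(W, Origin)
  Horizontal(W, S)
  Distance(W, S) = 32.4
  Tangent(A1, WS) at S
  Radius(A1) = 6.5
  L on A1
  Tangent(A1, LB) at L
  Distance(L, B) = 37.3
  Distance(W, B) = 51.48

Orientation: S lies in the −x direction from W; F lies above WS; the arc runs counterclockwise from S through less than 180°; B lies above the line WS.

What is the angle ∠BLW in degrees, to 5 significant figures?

105.81°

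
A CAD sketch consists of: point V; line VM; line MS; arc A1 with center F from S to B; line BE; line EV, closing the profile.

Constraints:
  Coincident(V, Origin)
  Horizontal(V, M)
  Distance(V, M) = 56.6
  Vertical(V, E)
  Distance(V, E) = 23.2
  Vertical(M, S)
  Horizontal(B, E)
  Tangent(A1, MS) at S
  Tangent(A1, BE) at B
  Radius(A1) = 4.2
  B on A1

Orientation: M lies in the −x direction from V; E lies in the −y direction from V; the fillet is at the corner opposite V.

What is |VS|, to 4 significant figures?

59.70

V is at the origin; VM is horizontal with |VM| = 56.6 and M on the −x side, so M = (-56.60, 0.000). V and E share the same x with |VE| = 23.2 and E on the −y side, so E = (0.000, -23.20). The virtual corner opposite V is at (-56.60, -23.20). A1 meets MS tangentially, so FS is at right angles to MS and tangency of A1 to BE means the radius FB is perpendicular to BE, with radius 4.2, so the center F sits 4.2 in from both sides at F = (-52.40, -19.00). That places the tangent points at S = (-56.60, -19.00) on MS and B = (-52.40, -23.20) on BE. Then |VS| = |S − V| = 59.70.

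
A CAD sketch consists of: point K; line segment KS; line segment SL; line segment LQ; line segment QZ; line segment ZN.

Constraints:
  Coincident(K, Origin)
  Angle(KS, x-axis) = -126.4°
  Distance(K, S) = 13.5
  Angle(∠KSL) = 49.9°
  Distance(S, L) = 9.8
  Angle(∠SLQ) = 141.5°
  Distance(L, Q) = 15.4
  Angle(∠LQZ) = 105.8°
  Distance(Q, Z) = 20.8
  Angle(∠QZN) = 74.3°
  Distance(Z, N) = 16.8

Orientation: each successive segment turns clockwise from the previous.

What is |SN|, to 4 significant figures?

18.35

∠LQZ = 105.8° gives QZ at -9.200° from the x-axis; with |QZ| = 20.8, Z = (16.74, 9.295). ∠QZN = 74.3° gives ZN at -114.9° from the x-axis; with |ZN| = 16.8, N = (9.668, -5.944). Then |SN| = |N − S| = 18.35.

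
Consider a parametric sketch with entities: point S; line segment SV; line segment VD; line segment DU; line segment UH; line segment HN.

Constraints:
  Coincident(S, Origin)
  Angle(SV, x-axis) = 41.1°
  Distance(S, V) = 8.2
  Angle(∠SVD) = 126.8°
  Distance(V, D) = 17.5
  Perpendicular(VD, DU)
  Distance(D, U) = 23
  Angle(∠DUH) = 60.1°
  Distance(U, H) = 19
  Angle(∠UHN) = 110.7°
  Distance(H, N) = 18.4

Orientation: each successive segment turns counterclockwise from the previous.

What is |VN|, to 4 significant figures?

6.103

∠DUH = 60.1° gives UH at -55.80° from the x-axis; with |UH| = 19.0, H = (-7.389, 5.402). ∠UHN = 110.7° gives HN at 13.50° from the x-axis; with |HN| = 18.4, N = (10.50, 9.698). Then |VN| = |N − V| = 6.103.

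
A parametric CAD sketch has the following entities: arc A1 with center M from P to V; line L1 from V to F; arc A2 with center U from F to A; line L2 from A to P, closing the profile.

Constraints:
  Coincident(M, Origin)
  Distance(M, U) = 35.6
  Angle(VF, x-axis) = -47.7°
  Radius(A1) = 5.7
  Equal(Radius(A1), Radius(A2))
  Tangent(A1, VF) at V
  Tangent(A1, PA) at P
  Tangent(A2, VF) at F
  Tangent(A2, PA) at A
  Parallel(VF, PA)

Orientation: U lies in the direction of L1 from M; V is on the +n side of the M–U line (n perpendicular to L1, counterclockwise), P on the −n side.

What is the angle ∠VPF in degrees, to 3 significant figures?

72.2°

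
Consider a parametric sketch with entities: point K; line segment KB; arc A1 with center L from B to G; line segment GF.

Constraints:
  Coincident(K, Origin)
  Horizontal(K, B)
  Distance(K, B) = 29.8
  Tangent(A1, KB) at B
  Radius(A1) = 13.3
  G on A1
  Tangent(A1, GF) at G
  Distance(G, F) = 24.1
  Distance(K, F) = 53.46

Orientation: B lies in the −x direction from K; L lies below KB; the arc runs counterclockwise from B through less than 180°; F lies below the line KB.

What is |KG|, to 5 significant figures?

45.876

K is at the origin; K and B share the same y with |KB| = 29.8 and B on the −x side, so B = (-29.800, 0.0000). A1 meets KB tangentially, so LB is at right angles to KB, so L = B + (0, -13.3) = (-29.800, -13.300). Since LG ⟂ GF (tangency), |LF| = √(13.3² + 24.1²) = 27.526 regardless of where G sits on A1. So F lies on both circle(K, 53.46) and circle(L, 27.526); the below-KB intersection is F = (-35.118, -40.308). G is the foot of the tangent from F: G = (-42.467, -17.356).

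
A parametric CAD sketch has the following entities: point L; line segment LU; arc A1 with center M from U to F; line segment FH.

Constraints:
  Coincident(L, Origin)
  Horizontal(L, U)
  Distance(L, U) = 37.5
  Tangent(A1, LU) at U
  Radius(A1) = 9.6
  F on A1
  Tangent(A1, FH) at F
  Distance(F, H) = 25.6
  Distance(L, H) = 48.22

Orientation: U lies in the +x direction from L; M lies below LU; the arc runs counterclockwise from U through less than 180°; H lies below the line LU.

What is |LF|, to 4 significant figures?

30.08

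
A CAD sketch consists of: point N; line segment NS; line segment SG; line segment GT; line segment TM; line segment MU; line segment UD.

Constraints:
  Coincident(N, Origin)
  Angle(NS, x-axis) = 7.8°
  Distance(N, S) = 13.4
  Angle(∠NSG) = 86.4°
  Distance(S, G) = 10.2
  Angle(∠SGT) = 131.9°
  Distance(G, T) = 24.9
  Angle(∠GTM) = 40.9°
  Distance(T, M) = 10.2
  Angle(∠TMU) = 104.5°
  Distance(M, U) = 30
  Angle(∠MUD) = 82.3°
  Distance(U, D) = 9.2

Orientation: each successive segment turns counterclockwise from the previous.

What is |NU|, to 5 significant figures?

28.546

N is at the origin; NS runs at 7.8° with length 13.4, so S = (13.276, 1.8186). ∠NSG = 86.4° gives SG at 101.40° from the x-axis; with |SG| = 10.2, G = (11.260, 11.817). ∠SGT = 131.9° gives GT at 149.50° from the x-axis; with |GT| = 24.9, T = (-10.195, 24.455). ∠GTM = 40.9° gives TM at -71.400° from the x-axis; with |TM| = 10.2, M = (-6.9413, 14.788). ∠TMU = 104.5° gives MU at 4.1000° from the x-axis; with |MU| = 30.0, U = (22.982, 16.933). Then |NU| = |U − N| = 28.546.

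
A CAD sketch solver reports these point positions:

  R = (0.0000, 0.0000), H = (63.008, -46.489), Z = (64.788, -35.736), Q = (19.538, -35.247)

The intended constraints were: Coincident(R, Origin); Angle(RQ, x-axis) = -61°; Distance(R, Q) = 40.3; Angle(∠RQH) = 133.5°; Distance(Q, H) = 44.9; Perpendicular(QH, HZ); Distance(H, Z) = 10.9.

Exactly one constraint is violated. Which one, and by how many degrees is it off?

Perpendicular(QH, HZ) — off by 5.10°.

R = (0.00, 0.00) ✓; RQ at -61.00° ✓; |RQ| = 40.30 ✓; ∠RQH = 133.5° ✓; |QH| = 44.90 ✓; ∠(QH, HZ) = 95.10° ✗; |HZ| = 10.90 ✓.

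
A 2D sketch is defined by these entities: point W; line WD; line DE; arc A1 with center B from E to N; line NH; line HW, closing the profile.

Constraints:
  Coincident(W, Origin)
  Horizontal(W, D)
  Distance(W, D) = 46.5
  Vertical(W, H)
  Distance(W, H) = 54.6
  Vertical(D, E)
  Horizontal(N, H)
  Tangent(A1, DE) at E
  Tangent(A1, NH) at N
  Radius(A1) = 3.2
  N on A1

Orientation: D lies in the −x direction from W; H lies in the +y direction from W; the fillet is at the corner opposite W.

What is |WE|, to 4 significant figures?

69.31

W is at the origin; W and D share the same y with |WD| = 46.5 and D on the −x side, so D = (-46.50, 0.000). WH is vertical with |WH| = 54.6 and H on the +y side, so H = (0.000, 54.60). The virtual corner opposite W is at (-46.50, 54.60). A1 meets DE tangentially, so BE is at right angles to DE and tangency of A1 to NH means the radius BN is perpendicular to NH, with radius 3.2, so the center B sits 3.2 in from both sides at B = (-43.30, 51.40). That places the tangent points at E = (-46.50, 51.40) on DE and N = (-43.30, 54.60) on NH. Then |WE| = |E − W| = 69.31.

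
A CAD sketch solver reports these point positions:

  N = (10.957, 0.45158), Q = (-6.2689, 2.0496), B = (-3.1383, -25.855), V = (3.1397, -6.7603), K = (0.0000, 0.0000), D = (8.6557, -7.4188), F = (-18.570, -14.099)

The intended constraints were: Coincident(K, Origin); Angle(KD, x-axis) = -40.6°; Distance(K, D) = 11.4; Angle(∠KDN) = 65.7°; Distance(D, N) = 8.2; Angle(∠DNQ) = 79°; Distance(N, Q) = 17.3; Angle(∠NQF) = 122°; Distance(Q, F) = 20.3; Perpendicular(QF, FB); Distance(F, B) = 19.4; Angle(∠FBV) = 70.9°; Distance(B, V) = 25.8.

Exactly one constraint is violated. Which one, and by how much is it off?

Distance(B, V) = 25.8 — off by 5.70.

K = (0.00, 0.00) ✓; KD at -40.60° ✓; |KD| = 11.40 ✓; ∠KDN = 65.70° ✓; |DN| = 8.200 ✓; ∠DNQ = 79.00° ✓; |NQ| = 17.30 ✓; ∠NQF = 122.0° ✓; |QF| = 20.30 ✓; ∠(QF, FB) = 90.00° ✓; |FB| = 19.40 ✓; ∠FBV = 70.90° ✓; |BV| = 20.10 ✗.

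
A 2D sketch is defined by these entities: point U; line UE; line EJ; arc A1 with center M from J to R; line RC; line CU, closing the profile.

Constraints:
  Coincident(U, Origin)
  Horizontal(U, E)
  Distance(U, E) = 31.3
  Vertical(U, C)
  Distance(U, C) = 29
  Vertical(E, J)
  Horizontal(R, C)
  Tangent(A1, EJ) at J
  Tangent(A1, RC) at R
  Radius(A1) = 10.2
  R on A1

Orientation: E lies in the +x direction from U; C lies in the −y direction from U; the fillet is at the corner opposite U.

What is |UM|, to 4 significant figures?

28.26

U and C share the same x with |UC| = 29.0 and C on the −y side, so C = (0.000, -29.00). The virtual corner opposite U is at (31.30, -29.00). A1 meets EJ tangentially, so MJ is at right angles to EJ and the tangent condition forces MR to be normal to RC, with radius 10.2, so the center M sits 10.2 in from both sides at M = (21.10, -18.80). Then |UM| = |M − U| = 28.26.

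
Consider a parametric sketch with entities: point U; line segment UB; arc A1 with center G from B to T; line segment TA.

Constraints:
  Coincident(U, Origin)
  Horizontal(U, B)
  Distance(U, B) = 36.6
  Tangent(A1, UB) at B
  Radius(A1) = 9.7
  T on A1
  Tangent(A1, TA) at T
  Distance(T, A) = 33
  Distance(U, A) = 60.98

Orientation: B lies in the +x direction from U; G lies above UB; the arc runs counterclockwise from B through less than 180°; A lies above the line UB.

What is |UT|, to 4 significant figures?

47.48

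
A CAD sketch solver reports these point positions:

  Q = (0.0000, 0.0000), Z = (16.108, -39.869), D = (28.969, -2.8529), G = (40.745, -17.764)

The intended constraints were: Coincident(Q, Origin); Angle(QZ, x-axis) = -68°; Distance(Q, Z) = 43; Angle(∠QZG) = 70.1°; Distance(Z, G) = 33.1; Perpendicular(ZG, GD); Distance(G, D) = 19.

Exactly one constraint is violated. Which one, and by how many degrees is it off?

Perpendicular(ZG, GD) — off by 3.60°.

Q = (0.00, 0.00) ✓; QZ at -68.00° ✓; |QZ| = 43.00 ✓; ∠QZG = 70.10° ✓; |ZG| = 33.10 ✓; ∠(ZG, GD) = 86.40° ✗; |GD| = 19.00 ✓.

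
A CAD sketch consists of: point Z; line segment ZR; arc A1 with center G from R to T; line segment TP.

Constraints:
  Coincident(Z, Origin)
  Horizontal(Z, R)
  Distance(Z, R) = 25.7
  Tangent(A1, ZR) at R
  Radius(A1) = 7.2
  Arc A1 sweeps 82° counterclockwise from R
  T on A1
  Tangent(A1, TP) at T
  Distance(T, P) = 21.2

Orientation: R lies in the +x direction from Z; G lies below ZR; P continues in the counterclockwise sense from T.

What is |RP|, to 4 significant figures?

29.00

Z is at the origin; Z and R share the same y with |ZR| = 25.7 and R on the +x side, so R = (25.70, 0.000). Since A1 is tangent to ZR there, GR ⟂ ZR, so G = R + (0, -7.2) = (25.70, -7.200). On A1, R sits at bearing 90° from G; an 82° counterclockwise sweep puts T at bearing 172°, so T = G + 7.2·(cos 172°, sin 172°) = (18.57, -6.198). A1 meets TP tangentially, so GT is at right angles to TP, so TP runs along (−sin 172°, cos 172°); with |TP| = 21.2, P = (15.62, -27.19). Then |RP| = |P − R| = 29.00.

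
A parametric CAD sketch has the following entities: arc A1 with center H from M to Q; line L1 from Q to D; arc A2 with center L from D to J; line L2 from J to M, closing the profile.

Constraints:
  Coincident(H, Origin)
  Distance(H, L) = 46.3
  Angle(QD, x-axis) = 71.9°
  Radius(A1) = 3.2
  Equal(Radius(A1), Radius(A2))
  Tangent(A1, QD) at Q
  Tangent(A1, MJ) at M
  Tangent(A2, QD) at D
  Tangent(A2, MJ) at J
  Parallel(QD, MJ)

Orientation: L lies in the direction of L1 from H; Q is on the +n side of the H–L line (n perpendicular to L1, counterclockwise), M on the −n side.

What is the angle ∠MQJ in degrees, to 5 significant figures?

82.130°

Tangency of A1 to both parallel lines with radius 3.2 puts Q and M at H ± 3.2·n: Q = (-3.0417, 0.99416), M = (3.0417, -0.99416). Equal radii place D and J the same way about L: D = L + 3.2·n = (11.343, 45.003), J = L − 3.2·n = (17.426, 43.015). Then cos ∠MQJ = QM·QJ / (|QM||QJ|), giving 82.130°.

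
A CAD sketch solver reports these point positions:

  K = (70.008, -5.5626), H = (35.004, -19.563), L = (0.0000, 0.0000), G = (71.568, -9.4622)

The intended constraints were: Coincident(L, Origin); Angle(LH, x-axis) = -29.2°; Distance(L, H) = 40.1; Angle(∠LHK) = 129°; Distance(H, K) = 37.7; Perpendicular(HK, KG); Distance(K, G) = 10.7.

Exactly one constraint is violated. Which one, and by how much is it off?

Distance(K, G) = 10.7 — off by 6.50.

L = (0.00, 0.00) ✓; LH at -29.20° ✓; |LH| = 40.10 ✓; ∠LHK = 129.0° ✓; |HK| = 37.70 ✓; ∠(HK, KG) = 90.00° ✓; |KG| = 4.200 ✗.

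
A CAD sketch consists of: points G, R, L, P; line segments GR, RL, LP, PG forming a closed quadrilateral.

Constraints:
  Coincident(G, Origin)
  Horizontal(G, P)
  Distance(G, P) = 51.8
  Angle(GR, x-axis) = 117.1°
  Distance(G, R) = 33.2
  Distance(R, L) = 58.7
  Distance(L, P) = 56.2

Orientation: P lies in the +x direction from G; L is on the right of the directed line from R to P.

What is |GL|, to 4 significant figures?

26.61

G is at the origin; GP is horizontal with |GP| = 51.8 and P in +x, so P = (51.8, 0). GR runs at 117.1° with |GR| = 33.2, so R = (-15.12, 29.56). L is determined by |RL| = 58.7 and |LP| = 56.2 together: it lies at the intersection of circle(R, 58.7) and circle(P, 56.2). With |RP| = 73.16, the foot of the radical line on RP is 38.54 from R and the perpendicular offset is √(58.7² − 38.54²) = 44.27. Taking the right-of-RP solution: L = (2.248, -26.52).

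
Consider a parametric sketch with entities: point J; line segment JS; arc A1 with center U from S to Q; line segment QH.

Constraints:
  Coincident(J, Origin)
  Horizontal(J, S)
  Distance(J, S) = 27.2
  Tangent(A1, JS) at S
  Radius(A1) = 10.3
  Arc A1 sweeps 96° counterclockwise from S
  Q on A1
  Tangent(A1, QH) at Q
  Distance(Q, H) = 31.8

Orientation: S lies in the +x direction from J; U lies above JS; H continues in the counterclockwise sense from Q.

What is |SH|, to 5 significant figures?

43.556

J is at the origin; JS is horizontal with |JS| = 27.2 and S on the +x side, so S = (27.200, 0.0000). A1 meets JS tangentially, so US is at right angles to JS, so U = S + (0, 10.3) = (27.200, 10.300). On A1, S sits at bearing -90° from U; a 96° counterclockwise sweep puts Q at bearing 6°, so Q = U + 10.3·(cos 6°, sin 6°) = (37.444, 11.377). A1 meets QH tangentially, so UQ is at right angles to QH, so QH runs along (−sin 6°, cos 6°); with |QH| = 31.8, H = (34.120, 43.002). Then |SH| = |H − S| = 43.556.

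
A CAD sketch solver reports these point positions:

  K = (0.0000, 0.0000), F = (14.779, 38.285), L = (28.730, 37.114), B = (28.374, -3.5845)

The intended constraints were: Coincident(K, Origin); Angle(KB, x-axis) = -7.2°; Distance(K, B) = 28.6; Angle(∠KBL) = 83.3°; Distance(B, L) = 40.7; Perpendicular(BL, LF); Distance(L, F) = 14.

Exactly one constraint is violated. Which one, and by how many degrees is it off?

Perpendicular(BL, LF) — off by 4.30°.

K = (0.00, 0.00) ✓; KB at -7.200° ✓; |KB| = 28.60 ✓; ∠KBL = 83.30° ✓; |BL| = 40.70 ✓; ∠(BL, LF) = 85.70° ✗; |LF| = 14.00 ✓.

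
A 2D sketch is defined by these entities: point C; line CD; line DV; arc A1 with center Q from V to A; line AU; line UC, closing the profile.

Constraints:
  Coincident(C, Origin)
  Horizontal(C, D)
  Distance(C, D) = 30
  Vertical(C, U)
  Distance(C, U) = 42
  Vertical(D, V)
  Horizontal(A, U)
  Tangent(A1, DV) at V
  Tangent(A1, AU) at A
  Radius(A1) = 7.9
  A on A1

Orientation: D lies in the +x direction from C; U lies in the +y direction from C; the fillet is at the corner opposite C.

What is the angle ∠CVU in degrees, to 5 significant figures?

63.413°

The virtual corner opposite C is at (30.000, 42.000). The tangent condition forces QV to be normal to DV and tangency of A1 to AU means the radius QA is perpendicular to AU, with radius 7.9, so the center Q sits 7.9 in from both sides at Q = (22.100, 34.100). That places the tangent points at V = (30.000, 34.100) on DV and A = (22.100, 42.000) on AU. Then cos ∠CVU = VC·VU / (|VC||VU|), giving 63.413°.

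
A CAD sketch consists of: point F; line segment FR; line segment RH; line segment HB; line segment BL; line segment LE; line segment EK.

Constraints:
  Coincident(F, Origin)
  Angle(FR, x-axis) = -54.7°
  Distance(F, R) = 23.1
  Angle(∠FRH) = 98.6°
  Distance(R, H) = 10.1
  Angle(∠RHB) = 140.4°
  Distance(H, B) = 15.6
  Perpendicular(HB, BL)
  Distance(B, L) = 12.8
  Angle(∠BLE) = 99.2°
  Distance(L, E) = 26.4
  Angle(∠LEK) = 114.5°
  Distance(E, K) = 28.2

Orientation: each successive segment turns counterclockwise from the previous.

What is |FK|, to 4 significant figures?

44.51

F is at the origin; FR runs at -54.7° with length 23.1, so R = (13.35, -18.85). ∠FRH = 98.6° gives RH at 26.70° from the x-axis; with |RH| = 10.1, H = (22.37, -14.31). ∠RHB = 140.4° gives HB at 66.30° from the x-axis; with |HB| = 15.6, B = (28.64, -0.03032). HB is perpendicular to BL, so BL runs at 156.3°; with |BL| = 12.8, L = (16.92, 5.115). ∠BLE = 99.2° gives LE at -122.9° from the x-axis; with |LE| = 26.4, E = (2.582, -17.05). ∠LEK = 114.5° gives EK at -57.40° from the x-axis; with |EK| = 28.2, K = (17.77, -40.81). Then |FK| = |K − F| = 44.51.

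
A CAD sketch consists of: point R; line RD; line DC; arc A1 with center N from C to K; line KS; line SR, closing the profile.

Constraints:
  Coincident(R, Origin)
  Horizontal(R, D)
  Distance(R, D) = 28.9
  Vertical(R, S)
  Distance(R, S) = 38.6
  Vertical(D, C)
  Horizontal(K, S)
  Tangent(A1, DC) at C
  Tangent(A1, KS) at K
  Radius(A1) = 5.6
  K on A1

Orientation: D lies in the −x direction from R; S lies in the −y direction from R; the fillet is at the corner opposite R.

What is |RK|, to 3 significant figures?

45.1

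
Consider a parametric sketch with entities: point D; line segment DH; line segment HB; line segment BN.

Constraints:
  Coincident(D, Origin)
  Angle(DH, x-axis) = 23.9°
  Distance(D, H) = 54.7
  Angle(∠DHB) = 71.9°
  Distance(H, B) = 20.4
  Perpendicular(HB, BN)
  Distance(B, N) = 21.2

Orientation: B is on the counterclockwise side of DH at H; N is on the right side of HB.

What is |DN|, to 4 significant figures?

73.27

D is at the origin; DH runs at 23.9° with length 54.7, so H = 54.7·(cos 23.9°, sin 23.9°) = (50.01, 22.16). ∠DHB = 71.9°, so HB runs at 23.9° + (180° − 71.9°) = 132.0° from the x-axis; with |HB| = 20.4, B = H + 20.4·(cos 132.0°, sin 132.0°) = (36.36, 37.32). HB is perpendicular to BN; with |BN| = 21.2 on the right of HB, N = B + 21.2·(0.7431, 0.6691) = (52.11, 51.51). Then |DN| = |N − D| = 73.27.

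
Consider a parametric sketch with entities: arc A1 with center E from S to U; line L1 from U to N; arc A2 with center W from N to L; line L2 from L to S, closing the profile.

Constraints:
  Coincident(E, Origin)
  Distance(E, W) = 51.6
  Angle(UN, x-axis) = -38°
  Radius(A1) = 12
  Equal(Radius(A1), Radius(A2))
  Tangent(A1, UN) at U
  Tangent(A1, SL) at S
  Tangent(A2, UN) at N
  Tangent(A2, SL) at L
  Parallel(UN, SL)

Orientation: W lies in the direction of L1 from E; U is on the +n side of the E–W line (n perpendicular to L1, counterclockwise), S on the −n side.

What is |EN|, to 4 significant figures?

52.98

The slot axis is L1's direction at -38.0°, so u = (cos -38.0°, sin -38.0°) = (0.7880, -0.6157) and n = (−sin -38.0°, cos -38.0°) = (0.6157, 0.7880). E is at the origin and W lies 51.6 along u from E, so W = 51.6·u = (40.66, -31.77). Tangency of A1 to both parallel lines with radius 12.0 puts U and S at E ± 12.0·n: U = (7.388, 9.456), S = (-7.388, -9.456). Equal radii place N and L the same way about W: N = W + 12.0·n = (48.05, -22.31), L = W − 12.0·n = (33.27, -41.22). Then |EN| = |N − E| = 52.98.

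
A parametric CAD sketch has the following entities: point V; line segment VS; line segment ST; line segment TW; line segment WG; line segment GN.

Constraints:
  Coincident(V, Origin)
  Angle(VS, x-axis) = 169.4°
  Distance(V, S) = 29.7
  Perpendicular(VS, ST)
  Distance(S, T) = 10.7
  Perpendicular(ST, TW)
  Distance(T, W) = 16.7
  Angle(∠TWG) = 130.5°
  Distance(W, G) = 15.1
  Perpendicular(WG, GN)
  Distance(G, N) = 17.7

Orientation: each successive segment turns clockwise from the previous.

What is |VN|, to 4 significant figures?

20.69

V is at the origin; VS runs at 169.4° with length 29.7, so S = (-29.19, 5.463). VS ⟂ ST, so ST runs at 79.40°; with |ST| = 10.7, T = (-27.22, 15.98). ST ⟂ TW, so TW runs at -10.60°; with |TW| = 16.7, W = (-10.81, 12.91). ∠TWG = 130.5° gives WG at -60.10° from the x-axis; with |WG| = 15.1, G = (-3.283, -0.1814). WG is perpendicular to GN, so GN runs at -150.1°; with |GN| = 17.7, N = (-18.63, -9.005). Then |VN| = |N − V| = 20.69.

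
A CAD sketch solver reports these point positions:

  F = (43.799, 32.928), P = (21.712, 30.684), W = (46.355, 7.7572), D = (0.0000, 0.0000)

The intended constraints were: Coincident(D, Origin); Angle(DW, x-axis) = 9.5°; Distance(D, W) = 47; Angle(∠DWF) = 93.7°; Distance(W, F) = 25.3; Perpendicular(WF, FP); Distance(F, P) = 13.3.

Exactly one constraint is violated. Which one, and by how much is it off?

Distance(F, P) = 13.3 — off by 8.90.

D = (0.00, 0.00) ✓; DW at 9.500° ✓; |DW| = 47.00 ✓; ∠DWF = 93.70° ✓; |WF| = 25.30 ✓; ∠(WF, FP) = 90.00° ✓; |FP| = 22.20 ✗.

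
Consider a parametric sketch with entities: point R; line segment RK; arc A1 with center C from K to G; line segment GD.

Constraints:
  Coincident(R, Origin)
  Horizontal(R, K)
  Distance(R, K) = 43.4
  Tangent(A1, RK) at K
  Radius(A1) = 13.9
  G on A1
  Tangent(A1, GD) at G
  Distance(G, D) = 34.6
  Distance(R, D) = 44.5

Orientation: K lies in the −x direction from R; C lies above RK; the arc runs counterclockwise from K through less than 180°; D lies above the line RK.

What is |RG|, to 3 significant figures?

31.7

R is at the origin; RK is horizontal with |RK| = 43.4 and K on the −x side, so K = (-43.4, 0.00). The tangent condition forces CK to be normal to RK, so C = K + (0, 13.9) = (-43.4, 13.9). Since CG ⟂ GD (tangency), |CD| = √(13.9² + 34.6²) = 37.3 regardless of where G sits on A1. So D lies on both circle(R, 44.5) and circle(C, 37.3); the above-RK intersection is D = (-17.6, 40.9). G is the foot of the tangent from D: G = (-30.5, 8.73).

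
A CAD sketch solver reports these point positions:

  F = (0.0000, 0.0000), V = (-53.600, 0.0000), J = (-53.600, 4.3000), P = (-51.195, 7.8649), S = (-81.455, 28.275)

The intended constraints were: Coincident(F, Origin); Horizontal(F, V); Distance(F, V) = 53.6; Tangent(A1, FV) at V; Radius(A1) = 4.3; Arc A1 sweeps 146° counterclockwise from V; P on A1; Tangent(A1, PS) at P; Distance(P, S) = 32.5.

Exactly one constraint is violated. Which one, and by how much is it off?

Distance(P, S) = 32.5 — off by 4.00.

F = (0.00, 0.00) ✓; F.y = 0.00, V.y = 0.00 ✓; |FV| = 53.60 ✓; ∠(JV, VF) = 90.00° ✓; |JV| = 4.300 ✓; bearing(J→P) − bearing(J→V) = 146.0° ✓; |JP| = 4.300 ✓; ∠(JP, PS) = 89.99° ✓; |PS| = 36.50 ✗.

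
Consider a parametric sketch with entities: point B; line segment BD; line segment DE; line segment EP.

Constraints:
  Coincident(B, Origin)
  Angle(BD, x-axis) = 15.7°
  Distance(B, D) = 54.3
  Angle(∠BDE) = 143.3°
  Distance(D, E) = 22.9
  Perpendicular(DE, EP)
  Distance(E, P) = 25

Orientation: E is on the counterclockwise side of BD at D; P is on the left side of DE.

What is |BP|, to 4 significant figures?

66.85

∠BDE = 143.3°, so DE runs at 15.7° + (180° − 143.3°) = 52.40° from the x-axis; with |DE| = 22.9, E = D + 22.9·(cos 52.40°, sin 52.40°) = (66.25, 32.84). DE is perpendicular to EP; with |EP| = 25.0 on the left of DE, P = E + 25.0·(-0.7923, 0.6101) = (46.44, 48.09). Then |BP| = |P − B| = 66.85.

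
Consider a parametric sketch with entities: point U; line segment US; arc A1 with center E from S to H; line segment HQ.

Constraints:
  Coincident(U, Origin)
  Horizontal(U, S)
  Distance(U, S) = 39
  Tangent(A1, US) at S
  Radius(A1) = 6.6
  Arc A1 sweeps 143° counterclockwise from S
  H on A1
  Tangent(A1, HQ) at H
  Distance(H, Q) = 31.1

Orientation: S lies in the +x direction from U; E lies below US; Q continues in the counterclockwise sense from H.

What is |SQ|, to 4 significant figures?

37.03

On A1, S sits at bearing 90° from E; a 143° counterclockwise sweep puts H at bearing 233°, so H = E + 6.6·(cos 233°, sin 233°) = (35.03, -11.87). Tangency of A1 to HQ means the radius EH is perpendicular to HQ, so HQ runs along (−sin 233°, cos 233°); with |HQ| = 31.1, Q = (59.87, -30.59). Then |SQ| = |Q − S| = 37.03.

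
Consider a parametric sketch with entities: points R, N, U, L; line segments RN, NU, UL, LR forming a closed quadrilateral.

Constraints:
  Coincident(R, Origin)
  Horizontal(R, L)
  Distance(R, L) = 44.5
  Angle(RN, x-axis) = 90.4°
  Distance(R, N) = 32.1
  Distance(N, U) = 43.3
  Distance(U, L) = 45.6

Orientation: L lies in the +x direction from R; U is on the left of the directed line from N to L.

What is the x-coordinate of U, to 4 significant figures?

40.96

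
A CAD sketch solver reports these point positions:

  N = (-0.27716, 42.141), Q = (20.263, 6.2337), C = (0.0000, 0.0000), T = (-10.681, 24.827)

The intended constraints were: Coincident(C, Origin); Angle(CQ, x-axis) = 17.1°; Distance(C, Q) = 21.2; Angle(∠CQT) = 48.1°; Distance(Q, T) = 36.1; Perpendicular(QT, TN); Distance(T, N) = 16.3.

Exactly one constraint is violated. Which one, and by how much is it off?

Distance(T, N) = 16.3 — off by 3.90.

C = (0.00, 0.00) ✓; CQ at 17.10° ✓; |CQ| = 21.20 ✓; ∠CQT = 48.10° ✓; |QT| = 36.10 ✓; ∠(QT, TN) = 90.00° ✓; |TN| = 20.20 ✗.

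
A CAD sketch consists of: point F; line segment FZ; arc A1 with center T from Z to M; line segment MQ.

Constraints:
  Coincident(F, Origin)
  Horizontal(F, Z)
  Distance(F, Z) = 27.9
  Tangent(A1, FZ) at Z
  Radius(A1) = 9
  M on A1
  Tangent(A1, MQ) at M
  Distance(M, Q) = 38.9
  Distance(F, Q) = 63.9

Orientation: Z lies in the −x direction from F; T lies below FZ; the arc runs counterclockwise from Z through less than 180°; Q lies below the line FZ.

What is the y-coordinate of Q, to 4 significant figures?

-44.81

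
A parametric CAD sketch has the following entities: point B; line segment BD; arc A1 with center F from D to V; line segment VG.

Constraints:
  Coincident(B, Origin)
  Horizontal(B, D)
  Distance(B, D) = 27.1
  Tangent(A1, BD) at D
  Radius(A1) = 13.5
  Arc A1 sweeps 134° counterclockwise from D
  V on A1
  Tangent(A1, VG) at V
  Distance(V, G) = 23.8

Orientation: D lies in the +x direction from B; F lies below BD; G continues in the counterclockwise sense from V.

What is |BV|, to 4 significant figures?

28.74

B is at the origin; BD is horizontal with |BD| = 27.1 and D on the +x side, so D = (27.10, 0.000). Tangency of A1 to BD means the radius FD is perpendicular to BD, so F = D + (0, -13.5) = (27.10, -13.50). On A1, D sits at bearing 90° from F; a 134° counterclockwise sweep puts V at bearing 224°, so V = F + 13.5·(cos 224°, sin 224°) = (17.39, -22.88). Then |BV| = |V − B| = 28.74.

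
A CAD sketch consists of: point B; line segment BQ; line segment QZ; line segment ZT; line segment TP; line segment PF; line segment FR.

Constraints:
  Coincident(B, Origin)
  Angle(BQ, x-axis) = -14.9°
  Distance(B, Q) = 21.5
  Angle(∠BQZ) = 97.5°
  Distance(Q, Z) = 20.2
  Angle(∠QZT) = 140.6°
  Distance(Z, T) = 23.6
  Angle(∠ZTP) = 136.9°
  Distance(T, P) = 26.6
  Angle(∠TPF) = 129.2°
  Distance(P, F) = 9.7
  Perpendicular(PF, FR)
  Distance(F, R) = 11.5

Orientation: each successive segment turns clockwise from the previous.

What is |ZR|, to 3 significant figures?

41.1

∠TPF = 129.2° gives PF at 129° from the x-axis; with |PF| = 9.7, F = (-31.8, -34.3). PF ⟂ FR, so FR runs at 39.3°; with |FR| = 11.5, R = (-22.9, -27.0). Then |ZR| = |R − Z| = 41.1.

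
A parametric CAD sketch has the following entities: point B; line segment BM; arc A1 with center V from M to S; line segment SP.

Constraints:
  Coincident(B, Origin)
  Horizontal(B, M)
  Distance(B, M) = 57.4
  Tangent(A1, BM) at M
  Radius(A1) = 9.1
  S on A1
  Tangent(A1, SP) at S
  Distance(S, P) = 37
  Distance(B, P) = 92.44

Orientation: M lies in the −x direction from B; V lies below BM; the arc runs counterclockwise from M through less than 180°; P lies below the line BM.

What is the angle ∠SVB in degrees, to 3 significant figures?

137°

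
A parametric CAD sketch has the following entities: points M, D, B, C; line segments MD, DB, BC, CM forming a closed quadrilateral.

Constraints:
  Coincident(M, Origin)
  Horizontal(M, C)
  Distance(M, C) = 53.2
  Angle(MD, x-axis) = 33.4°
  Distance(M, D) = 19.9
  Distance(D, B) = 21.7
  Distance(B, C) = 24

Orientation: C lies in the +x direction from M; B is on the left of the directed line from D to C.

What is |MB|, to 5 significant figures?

41.254

M is at the origin; M and C share the same y with |MC| = 53.2 and C in +x, so C = (53.2, 0). MD runs at 33.4° with |MD| = 19.9, so D = (16.613, 10.955). B is determined by |DB| = 21.7 and |BC| = 24.0 together: it lies at the intersection of circle(D, 21.7) and circle(C, 24.0). With |DC| = 38.191, the foot of the radical line on DC is 17.720 from D and the perpendicular offset is √(21.7² − 17.720²) = 12.526. Taking the left-of-DC solution: B = (37.181, 17.872).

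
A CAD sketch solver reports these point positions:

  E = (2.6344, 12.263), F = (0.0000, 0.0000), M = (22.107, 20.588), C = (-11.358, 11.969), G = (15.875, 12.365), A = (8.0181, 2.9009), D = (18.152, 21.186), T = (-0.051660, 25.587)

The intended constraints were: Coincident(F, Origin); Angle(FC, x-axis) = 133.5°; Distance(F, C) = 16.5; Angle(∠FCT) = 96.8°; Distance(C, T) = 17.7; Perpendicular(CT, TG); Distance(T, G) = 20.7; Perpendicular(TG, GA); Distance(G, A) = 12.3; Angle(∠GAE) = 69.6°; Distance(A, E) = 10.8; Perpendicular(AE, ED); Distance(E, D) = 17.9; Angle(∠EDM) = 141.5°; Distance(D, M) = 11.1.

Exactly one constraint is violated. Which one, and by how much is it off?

Distance(D, M) = 11.1 — off by 7.10.

F = (0.00, 0.00) ✓; FC at 133.5° ✓; |FC| = 16.50 ✓; ∠FCT = 96.80° ✓; |CT| = 17.70 ✓; ∠(CT, TG) = 90.00° ✓; |TG| = 20.70 ✓; ∠(TG, GA) = 90.00° ✓; |GA| = 12.30 ✓; ∠GAE = 69.60° ✓; |AE| = 10.80 ✓; ∠(AE, ED) = 90.00° ✓; |ED| = 17.90 ✓; ∠EDM = 141.5° ✓; |DM| = 4.000 ✗.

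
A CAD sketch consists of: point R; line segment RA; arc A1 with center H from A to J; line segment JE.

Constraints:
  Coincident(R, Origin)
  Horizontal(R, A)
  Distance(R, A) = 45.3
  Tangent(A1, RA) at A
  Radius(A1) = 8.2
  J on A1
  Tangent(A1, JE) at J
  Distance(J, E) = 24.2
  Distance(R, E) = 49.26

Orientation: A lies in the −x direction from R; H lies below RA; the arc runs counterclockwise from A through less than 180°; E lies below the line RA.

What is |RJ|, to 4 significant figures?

53.46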